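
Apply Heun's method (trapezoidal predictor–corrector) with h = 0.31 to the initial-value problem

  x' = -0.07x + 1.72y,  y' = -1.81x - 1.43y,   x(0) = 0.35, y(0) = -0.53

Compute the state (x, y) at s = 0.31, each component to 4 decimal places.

Heun on (x,y): k1 = f(s_n, state_n); k2 = f(s_n + h, state_n + h·k1); state_{n+1} = state_n + (h/2)·(k1 + k2).
0.000000: (0.350000, -0.530000)
  k1 = (-0.936100, 0.124400)
  predictor → (0.059809, -0.491436)
  k2 = (-0.849457, 0.594499)
  → (0.073239, -0.418571)
(x(0.31), y(0.31)) ≈ (0.0732, -0.4186)

0.0732, -0.4186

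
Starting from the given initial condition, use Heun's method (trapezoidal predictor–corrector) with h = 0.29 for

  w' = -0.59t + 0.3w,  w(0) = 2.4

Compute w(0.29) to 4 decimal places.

Heun: k1 = f(t_n, w_n); k2 = f(t_n + h, w_n + h·k1); w_{n+1} = w_n + (h/2)·(k1 + k2).
t=0.000000, w=2.400000:
  k1 = f(0.000000, 2.400000) = 0.720000
  k2 = f(0.290000, 2.608800) = 0.611540
  w ← 2.400000 + (0.29/2)·(0.720000 + 0.611540) = 2.593073
w(0.29) ≈ 2.5931

2.5931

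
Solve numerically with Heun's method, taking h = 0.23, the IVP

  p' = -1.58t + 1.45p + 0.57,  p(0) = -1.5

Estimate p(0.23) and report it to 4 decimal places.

-1.9725

Heun: k1 = f(t_n, p_n); k2 = f(t_n + h, p_n + h·k1); p_{n+1} = p_n + (h/2)·(k1 + k2).
t=0.000000, p=-1.500000:
  k1 = f(0.000000, -1.500000) = -1.605000
  k2 = f(0.230000, -1.869150) = -2.503668
  p ← -1.500000 + (0.23/2)·(-1.605000 + (-2.503668)) = -1.972497
p(0.23) ≈ -1.9725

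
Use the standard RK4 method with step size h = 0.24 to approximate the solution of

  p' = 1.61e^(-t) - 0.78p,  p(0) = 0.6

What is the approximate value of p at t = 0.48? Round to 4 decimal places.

RK4: k1 = f(t_n, p_n); k2 = f(t_n + h/2, p_n + (h/2)·k1); k3 = f(t_n + h/2, p_n + (h/2)·k2); k4 = f(t_n + h, p_n + h·k3); p_{n+1} = p_n + (h/6)·(k1 + 2k2 + 2k3 + k4).
t=0.000000, p=0.600000:
  k1 = f(0.000000, 0.600000) = 1.142000
  k2 = f(0.120000, 0.737040) = 0.853051
  k3 = f(0.120000, 0.702366) = 0.880096
  k4 = f(0.240000, 0.811223) = 0.633717
  p ← 0.600000 + (0.24/6)·(k1 + 2k2 + 2k3 + k4) = 0.809680
t=0.240000, p=0.809680:
  k1 = f(0.240000, 0.809680) = 0.634920
  k2 = f(0.360000, 0.885871) = 0.432280
  k3 = f(0.360000, 0.861554) = 0.451247
  k4 = f(0.480000, 0.917980) = 0.280217
  p ← 0.809680 + (0.24/6)·(k1 + 2k2 + 2k3 + k4) = 0.916968
p(0.48) ≈ 0.9170

0.9170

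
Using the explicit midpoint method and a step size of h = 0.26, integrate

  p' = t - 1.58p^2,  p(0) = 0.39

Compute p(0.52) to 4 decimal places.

Midpoint: k1 = f(t_n, p_n); k2 = f(t_n + h/2, p_n + (h/2)·k1); p_{n+1} = p_n + h·k2.
t=0.000000, p=0.390000:
  k1 = f(0.000000, 0.390000) = -0.240318
  k2 = f(0.130000, 0.358759) = -0.073358
  p ← 0.390000 + 0.26·(-0.073358) = 0.370927
t=0.260000, p=0.370927:
  k1 = f(0.260000, 0.370927) = 0.042613
  k2 = f(0.390000, 0.376467) = 0.166071
  p ← 0.370927 + 0.26·0.166071 = 0.414105
p(0.52) ≈ 0.4141

0.4141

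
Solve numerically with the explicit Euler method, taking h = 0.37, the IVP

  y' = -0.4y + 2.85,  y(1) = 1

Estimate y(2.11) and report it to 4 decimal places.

3.3369

Euler: y_{n+1} = y_n + h·f(x_n, y_n).
x=1.000000, y=1.000000: f=2.450000 → y ← 1.000000 + 0.37·2.450000 = 1.906500
x=1.370000, y=1.906500: f=2.087400 → y ← 1.906500 + 0.37·2.087400 = 2.678838
x=1.740000, y=2.678838: f=1.778465 → y ← 2.678838 + 0.37·1.778465 = 3.336870
y(2.11) ≈ 3.3369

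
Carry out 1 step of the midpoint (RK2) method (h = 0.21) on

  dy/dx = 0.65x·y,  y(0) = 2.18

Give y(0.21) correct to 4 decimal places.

Midpoint: k1 = f(x_n, y_n); k2 = f(x_n + h/2, y_n + (h/2)·k1); y_{n+1} = y_n + h·k2.
x=0.000000, y=2.180000:
  k1 = f(0.000000, 2.180000) = 0.000000
  k2 = f(0.105000, 2.180000) = 0.148785
  y ← 2.180000 + 0.21·0.148785 = 2.211245
y(0.21) ≈ 2.2112

2.2112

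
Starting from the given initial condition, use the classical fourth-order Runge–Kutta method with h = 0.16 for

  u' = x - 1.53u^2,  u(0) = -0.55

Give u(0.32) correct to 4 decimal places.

-0.6882

RK4: k1 = f(x_n, u_n); k2 = f(x_n + h/2, u_n + (h/2)·k1); k3 = f(x_n + h/2, u_n + (h/2)·k2); k4 = f(x_n + h, u_n + h·k3); u_{n+1} = u_n + (h/6)·(k1 + 2k2 + 2k3 + k4).
x=0.000000, u=-0.550000:
  k1 = f(0.000000, -0.550000) = -0.462825
  k2 = f(0.080000, -0.587026) = -0.447237
  k3 = f(0.080000, -0.585779) = -0.445000
  k4 = f(0.160000, -0.621200) = -0.430411
  u ← -0.550000 + (0.16/6)·(k1 + 2k2 + 2k3 + k4) = -0.621406
x=0.160000, u=-0.621406:
  k1 = f(0.160000, -0.621406) = -0.430802
  k2 = f(0.240000, -0.655870) = -0.418153
  k3 = f(0.240000, -0.654858) = -0.416123
  k4 = f(0.320000, -0.687985) = -0.404185
  u ← -0.621406 + (0.16/6)·(k1 + 2k2 + 2k3 + k4) = -0.688167
u(0.32) ≈ -0.6882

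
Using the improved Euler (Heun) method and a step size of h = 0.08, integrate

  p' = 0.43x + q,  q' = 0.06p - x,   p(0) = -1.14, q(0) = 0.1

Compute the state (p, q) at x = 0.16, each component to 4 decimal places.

-1.1199, 0.0763

Heun on (p,q): k1 = f(x_n, state_n); k2 = f(x_n + h, state_n + h·k1); state_{n+1} = state_n + (h/2)·(k1 + k2).
0.000000: (-1.140000, 0.100000)
  k1 = (0.100000, -0.068400)
  predictor → (-1.132000, 0.094528)
  k2 = (0.128928, -0.147920)
  → (-1.130843, 0.091347)
0.080000: (-1.130843, 0.091347)
  k1 = (0.125747, -0.147851)
  predictor → (-1.120783, 0.079519)
  k2 = (0.148319, -0.227247)
  → (-1.119880, 0.076343)
(p(0.16), q(0.16)) ≈ (-1.1199, 0.0763)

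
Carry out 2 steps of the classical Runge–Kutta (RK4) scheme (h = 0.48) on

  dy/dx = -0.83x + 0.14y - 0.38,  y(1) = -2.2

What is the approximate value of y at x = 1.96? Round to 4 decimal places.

-4.1599

RK4: k1 = f(x_n, y_n); k2 = f(x_n + h/2, y_n + (h/2)·k1); k3 = f(x_n + h/2, y_n + (h/2)·k2); k4 = f(x_n + h, y_n + h·k3); y_{n+1} = y_n + (h/6)·(k1 + 2k2 + 2k3 + k4).
x=1.000000, y=-2.200000:
  k1 = f(1.000000, -2.200000) = -1.518000
  k2 = f(1.240000, -2.564320) = -1.768205
  k3 = f(1.240000, -2.624369) = -1.776612
  k4 = f(1.480000, -3.052774) = -2.035788
  y ← -2.200000 + (0.48/6)·(k1 + 2k2 + 2k3 + k4) = -3.051474
x=1.480000, y=-3.051474:
  k1 = f(1.480000, -3.051474) = -2.035606
  k2 = f(1.720000, -3.540019) = -2.303203
  k3 = f(1.720000, -3.604242) = -2.312194
  k4 = f(1.960000, -4.161327) = -2.589386
  y ← -3.051474 + (0.48/6)·(k1 + 2k2 + 2k3 + k4) = -4.159937
y(1.96) ≈ -4.1599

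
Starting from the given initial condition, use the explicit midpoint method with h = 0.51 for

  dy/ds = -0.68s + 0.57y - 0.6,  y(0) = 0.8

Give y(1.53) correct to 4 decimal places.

Midpoint: k1 = f(s_n, y_n); k2 = f(s_n + h/2, y_n + (h/2)·k1); y_{n+1} = y_n + h·k2.
s=0.000000, y=0.800000:
  k1 = f(0.000000, 0.800000) = -0.144000
  k2 = f(0.255000, 0.763280) = -0.338330
  y ← 0.800000 + 0.51·(-0.338330) = 0.627451
s=0.510000, y=0.627451:
  k1 = f(0.510000, 0.627451) = -0.589153
  k2 = f(0.765000, 0.477218) = -0.848186
  y ← 0.627451 + 0.51·(-0.848186) = 0.194877
s=1.020000, y=0.194877:
  k1 = f(1.020000, 0.194877) = -1.182520
  k2 = f(1.275000, -0.106666) = -1.527800
  y ← 0.194877 + 0.51·(-1.527800) = -0.584301
y(1.53) ≈ -0.5843

-0.5843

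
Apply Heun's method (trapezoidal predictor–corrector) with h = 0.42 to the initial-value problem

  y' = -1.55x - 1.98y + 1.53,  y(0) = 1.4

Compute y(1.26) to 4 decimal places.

0.2133

Heun: k1 = f(x_n, y_n); k2 = f(x_n + h, y_n + h·k1); y_{n+1} = y_n + (h/2)·(k1 + k2).
x=0.000000, y=1.400000:
  k1 = f(0.000000, 1.400000) = -1.242000
  k2 = f(0.420000, 0.878360) = -0.860153
  y ← 1.400000 + (0.42/2)·(-1.242000 + (-0.860153)) = 0.958548
x=0.420000, y=0.958548:
  k1 = f(0.420000, 0.958548) = -1.018925
  k2 = f(0.840000, 0.530599) = -0.822587
  y ← 0.958548 + (0.42/2)·(-1.018925 + (-0.822587)) = 0.571830
x=0.840000, y=0.571830:
  k1 = f(0.840000, 0.571830) = -0.904224
  k2 = f(1.260000, 0.192056) = -0.803271
  y ← 0.571830 + (0.42/2)·(-0.904224 + (-0.803271)) = 0.213256
y(1.26) ≈ 0.2133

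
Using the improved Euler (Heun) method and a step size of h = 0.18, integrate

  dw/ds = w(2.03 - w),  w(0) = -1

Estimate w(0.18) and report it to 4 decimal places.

Heun: k1 = f(s_n, w_n); k2 = f(s_n + h, w_n + h·k1); w_{n+1} = w_n + (h/2)·(k1 + k2).
s=0.000000, w=-1.000000:
  k1 = f(0.000000, -1.000000) = -3.030000
  k2 = f(0.180000, -1.545400) = -5.525423
  w ← -1.000000 + (0.18/2)·(-3.030000 + (-5.525423)) = -1.769988
w(0.18) ≈ -1.7700

-1.7700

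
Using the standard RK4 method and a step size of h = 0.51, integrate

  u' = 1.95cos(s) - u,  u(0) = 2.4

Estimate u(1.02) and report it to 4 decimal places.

RK4: k1 = f(s_n, u_n); k2 = f(s_n + h/2, u_n + (h/2)·k1); k3 = f(s_n + h/2, u_n + (h/2)·k2); k4 = f(s_n + h, u_n + h·k3); u_{n+1} = u_n + (h/6)·(k1 + 2k2 + 2k3 + k4).
s=0.000000, u=2.400000:
  k1 = f(0.000000, 2.400000) = -0.450000
  k2 = f(0.255000, 2.285250) = -0.398307
  k3 = f(0.255000, 2.298432) = -0.411488
  k4 = f(0.510000, 2.190141) = -0.488289
  u ← 2.400000 + (0.51/6)·(k1 + 2k2 + 2k3 + k4) = 2.182580
s=0.510000, u=2.182580:
  k1 = f(0.510000, 2.182580) = -0.480728
  k2 = f(0.765000, 2.059995) = -0.653299
  k3 = f(0.765000, 2.015989) = -0.609293
  k4 = f(1.020000, 1.871841) = -0.851277
  u ← 2.182580 + (0.51/6)·(k1 + 2k2 + 2k3 + k4) = 1.854719
u(1.02) ≈ 1.8547

1.8547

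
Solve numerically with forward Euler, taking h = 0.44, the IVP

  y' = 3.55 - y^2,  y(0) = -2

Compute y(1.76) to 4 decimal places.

-12.1255

Euler: y_{n+1} = y_n + h·f(x_n, y_n).
x=0.000000, y=-2.000000: f=-0.450000 → y ← -2.000000 + 0.44·(-0.450000) = -2.198000
x=0.440000, y=-2.198000: f=-1.281204 → y ← -2.198000 + 0.44·(-1.281204) = -2.761730
x=0.880000, y=-2.761730: f=-4.077151 → y ← -2.761730 + 0.44·(-4.077151) = -4.555676
x=1.320000, y=-4.555676: f=-17.204187 → y ← -4.555676 + 0.44·(-17.204187) = -12.125518
y(1.76) ≈ -12.1255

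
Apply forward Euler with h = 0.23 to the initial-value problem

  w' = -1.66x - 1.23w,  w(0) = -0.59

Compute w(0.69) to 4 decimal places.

Euler: w_{n+1} = w_n + h·f(x_n, w_n).
x=0.000000, w=-0.590000: f=0.725700 → w ← -0.590000 + 0.23·0.725700 = -0.423089
x=0.230000, w=-0.423089: f=0.138599 → w ← -0.423089 + 0.23·0.138599 = -0.391211
x=0.460000, w=-0.391211: f=-0.282410 → w ← -0.391211 + 0.23·(-0.282410) = -0.456165
w(0.69) ≈ -0.4562

-0.4562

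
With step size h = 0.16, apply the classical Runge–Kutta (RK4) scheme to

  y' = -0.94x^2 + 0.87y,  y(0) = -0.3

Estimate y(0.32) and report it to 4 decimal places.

-0.4073

RK4: k1 = f(x_n, y_n); k2 = f(x_n + h/2, y_n + (h/2)·k1); k3 = f(x_n + h/2, y_n + (h/2)·k2); k4 = f(x_n + h, y_n + h·k3); y_{n+1} = y_n + (h/6)·(k1 + 2k2 + 2k3 + k4).
x=0.000000, y=-0.300000:
  k1 = f(0.000000, -0.300000) = -0.261000
  k2 = f(0.080000, -0.320880) = -0.285182
  k3 = f(0.080000, -0.322815) = -0.286865
  k4 = f(0.160000, -0.345898) = -0.324996
  y ← -0.300000 + (0.16/6)·(k1 + 2k2 + 2k3 + k4) = -0.346136
x=0.160000, y=-0.346136:
  k1 = f(0.160000, -0.346136) = -0.325202
  k2 = f(0.240000, -0.372152) = -0.377916
  k3 = f(0.240000, -0.376369) = -0.381585
  k4 = f(0.320000, -0.407189) = -0.450511
  y ← -0.346136 + (0.16/6)·(k1 + 2k2 + 2k3 + k4) = -0.407328
y(0.32) ≈ -0.4073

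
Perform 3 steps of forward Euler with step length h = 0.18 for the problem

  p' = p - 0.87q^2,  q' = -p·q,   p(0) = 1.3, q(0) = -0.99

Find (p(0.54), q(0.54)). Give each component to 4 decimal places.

1.7651, -0.4120

Euler on (p,q): p_{n+1} = p_n + h·p', q_{n+1} = q_n + h·q'.
0.000000: (1.300000, -0.990000); f=(0.447313, 1.287000) → (1.380516, -0.758340)
0.180000: (1.380516, -0.758340); f=(0.880197, 1.046901) → (1.538952, -0.569898)
0.360000: (1.538952, -0.569898); f=(1.256390, 0.877045) → (1.765102, -0.412030)
(p(0.54), q(0.54)) ≈ (1.7651, -0.4120)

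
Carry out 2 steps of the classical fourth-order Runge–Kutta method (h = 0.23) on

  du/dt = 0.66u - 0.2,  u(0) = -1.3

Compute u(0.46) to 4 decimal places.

-1.8686

RK4: k1 = f(t_n, u_n); k2 = f(t_n + h/2, u_n + (h/2)·k1); k3 = f(t_n + h/2, u_n + (h/2)·k2); k4 = f(t_n + h, u_n + h·k3); u_{n+1} = u_n + (h/6)·(k1 + 2k2 + 2k3 + k4).
t=0.000000, u=-1.300000:
  k1 = f(0.000000, -1.300000) = -1.058000
  k2 = f(0.115000, -1.421670) = -1.138302
  k3 = f(0.115000, -1.430905) = -1.144397
  k4 = f(0.230000, -1.563211) = -1.231719
  u ← -1.300000 + (0.23/6)·(k1 + 2k2 + 2k3 + k4) = -1.562780
t=0.230000, u=-1.562780:
  k1 = f(0.230000, -1.562780) = -1.231434
  k2 = f(0.345000, -1.704394) = -1.324900
  k3 = f(0.345000, -1.715143) = -1.331994
  k4 = f(0.460000, -1.869138) = -1.433631
  u ← -1.562780 + (0.23/6)·(k1 + 2k2 + 2k3 + k4) = -1.868636
u(0.46) ≈ -1.8686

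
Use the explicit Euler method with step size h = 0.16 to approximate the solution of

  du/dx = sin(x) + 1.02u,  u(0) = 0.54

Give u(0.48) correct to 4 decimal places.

0.9299

Euler: u_{n+1} = u_n + h·f(x_n, u_n).
x=0.000000, u=0.540000: f=0.550800 → u ← 0.540000 + 0.16·0.550800 = 0.628128
x=0.160000, u=0.628128: f=0.800009 → u ← 0.628128 + 0.16·0.800009 = 0.756129
x=0.320000, u=0.756129: f=1.085819 → u ← 0.756129 + 0.16·1.085819 = 0.929860
u(0.48) ≈ 0.9299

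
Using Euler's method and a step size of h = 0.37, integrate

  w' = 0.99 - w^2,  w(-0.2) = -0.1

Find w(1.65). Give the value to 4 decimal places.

Euler: w_{n+1} = w_n + h·f(x_n, w_n).
x=-0.200000, w=-0.100000: f=0.980000 → w ← -0.100000 + 0.37·0.980000 = 0.262600
x=0.170000, w=0.262600: f=0.921041 → w ← 0.262600 + 0.37·0.921041 = 0.603385
x=0.540000, w=0.603385: f=0.625926 → w ← 0.603385 + 0.37·0.625926 = 0.834978
x=0.910000, w=0.834978: f=0.292812 → w ← 0.834978 + 0.37·0.292812 = 0.943318
x=1.280000, w=0.943318: f=0.100151 → w ← 0.943318 + 0.37·0.100151 = 0.980374
w(1.65) ≈ 0.9804

0.9804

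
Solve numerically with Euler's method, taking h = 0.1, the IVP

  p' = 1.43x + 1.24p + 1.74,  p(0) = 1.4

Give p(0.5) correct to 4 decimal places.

Euler: p_{n+1} = p_n + h·f(x_n, p_n).
x=0.000000, p=1.400000: f=3.476000 → p ← 1.400000 + 0.1·3.476000 = 1.747600
x=0.100000, p=1.747600: f=4.050024 → p ← 1.747600 + 0.1·4.050024 = 2.152602
x=0.200000, p=2.152602: f=4.695227 → p ← 2.152602 + 0.1·4.695227 = 2.622125
x=0.300000, p=2.622125: f=5.420435 → p ← 2.622125 + 0.1·5.420435 = 3.164169
x=0.400000, p=3.164169: f=6.235569 → p ← 3.164169 + 0.1·6.235569 = 3.787726
p(0.5) ≈ 3.7877

3.7877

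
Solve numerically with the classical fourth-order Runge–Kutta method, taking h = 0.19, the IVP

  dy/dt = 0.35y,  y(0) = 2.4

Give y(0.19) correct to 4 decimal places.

2.5650

RK4: k1 = f(t_n, y_n); k2 = f(t_n + h/2, y_n + (h/2)·k1); k3 = f(t_n + h/2, y_n + (h/2)·k2); k4 = f(t_n + h, y_n + h·k3); y_{n+1} = y_n + (h/6)·(k1 + 2k2 + 2k3 + k4).
t=0.000000, y=2.400000:
  k1 = f(0.000000, 2.400000) = 0.840000
  k2 = f(0.095000, 2.479800) = 0.867930
  k3 = f(0.095000, 2.482453) = 0.868859
  k4 = f(0.190000, 2.565083) = 0.897779
  y ← 2.400000 + (0.19/6)·(k1 + 2k2 + 2k3 + k4) = 2.565026
y(0.19) ≈ 2.5650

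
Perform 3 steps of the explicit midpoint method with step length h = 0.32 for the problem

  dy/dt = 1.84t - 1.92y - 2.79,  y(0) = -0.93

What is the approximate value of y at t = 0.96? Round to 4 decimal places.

-0.8386

Midpoint: k1 = f(t_n, y_n); k2 = f(t_n + h/2, y_n + (h/2)·k1); y_{n+1} = y_n + h·k2.
t=0.000000, y=-0.930000:
  k1 = f(0.000000, -0.930000) = -1.004400
  k2 = f(0.160000, -1.090704) = -0.401448
  y ← -0.930000 + 0.32·(-0.401448) = -1.058463
t=0.320000, y=-1.058463:
  k1 = f(0.320000, -1.058463) = -0.168950
  k2 = f(0.480000, -1.085495) = 0.177351
  y ← -1.058463 + 0.32·0.177351 = -1.001711
t=0.640000, y=-1.001711:
  k1 = f(0.640000, -1.001711) = 0.310885
  k2 = f(0.800000, -0.951969) = 0.509781
  y ← -1.001711 + 0.32·0.509781 = -0.838581
y(0.96) ≈ -0.8386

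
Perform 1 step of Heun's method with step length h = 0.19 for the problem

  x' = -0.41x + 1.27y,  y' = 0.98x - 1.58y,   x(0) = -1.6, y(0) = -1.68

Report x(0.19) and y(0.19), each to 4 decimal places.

-1.8449, -1.5307

Heun on (x,y): k1 = f(t_n, state_n); k2 = f(t_n + h, state_n + h·k1); state_{n+1} = state_n + (h/2)·(k1 + k2).
0.000000: (-1.600000, -1.680000)
  k1 = (-1.477600, 1.086400)
  predictor → (-1.880744, -1.473584)
  k2 = (-1.100347, 0.485134)
  → (-1.844905, -1.530704)
(x(0.19), y(0.19)) ≈ (-1.8449, -1.5307)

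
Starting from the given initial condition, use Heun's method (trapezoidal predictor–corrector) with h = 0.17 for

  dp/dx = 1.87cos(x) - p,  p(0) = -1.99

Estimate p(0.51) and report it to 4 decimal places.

-0.4931

Heun: k1 = f(x_n, p_n); k2 = f(x_n + h, p_n + h·k1); p_{n+1} = p_n + (h/2)·(k1 + k2).
x=0.000000, p=-1.990000:
  k1 = f(0.000000, -1.990000) = 3.860000
  k2 = f(0.170000, -1.333800) = 3.176844
  p ← -1.990000 + (0.17/2)·(3.860000 + 3.176844) = -1.391868
x=0.170000, p=-1.391868:
  k1 = f(0.170000, -1.391868) = 3.234912
  k2 = f(0.340000, -0.841933) = 2.604885
  p ← -1.391868 + (0.17/2)·(3.234912 + 2.604885) = -0.895486
x=0.340000, p=-0.895486:
  k1 = f(0.340000, -0.895486) = 2.658437
  k2 = f(0.510000, -0.443551) = 2.075584
  p ← -0.895486 + (0.17/2)·(2.658437 + 2.075584) = -0.493094
p(0.51) ≈ -0.4931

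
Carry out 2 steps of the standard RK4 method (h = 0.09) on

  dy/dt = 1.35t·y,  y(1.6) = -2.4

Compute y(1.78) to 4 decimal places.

-3.6188

RK4: k1 = f(t_n, y_n); k2 = f(t_n + h/2, y_n + (h/2)·k1); k3 = f(t_n + h/2, y_n + (h/2)·k2); k4 = f(t_n + h, y_n + h·k3); y_{n+1} = y_n + (h/6)·(k1 + 2k2 + 2k3 + k4).
t=1.600000, y=-2.400000:
  k1 = f(1.600000, -2.400000) = -5.184000
  k2 = f(1.645000, -2.633280) = -5.847857
  k3 = f(1.645000, -2.663154) = -5.914198
  k4 = f(1.690000, -2.932278) = -6.689992
  y ← -2.400000 + (0.09/6)·(k1 + 2k2 + 2k3 + k4) = -2.930972
t=1.690000, y=-2.930972:
  k1 = f(1.690000, -2.930972) = -6.687012
  k2 = f(1.735000, -3.231887) = -7.569887
  k3 = f(1.735000, -3.271616) = -7.662944
  k4 = f(1.780000, -3.620636) = -8.700389
  y ← -2.930972 + (0.09/6)·(k1 + 2k2 + 2k3 + k4) = -3.618767
y(1.78) ≈ -3.6188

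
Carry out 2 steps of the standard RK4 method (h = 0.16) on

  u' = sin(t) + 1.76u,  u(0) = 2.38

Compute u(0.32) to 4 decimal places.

4.2417

RK4: k1 = f(t_n, u_n); k2 = f(t_n + h/2, u_n + (h/2)·k1); k3 = f(t_n + h/2, u_n + (h/2)·k2); k4 = f(t_n + h, u_n + h·k3); u_{n+1} = u_n + (h/6)·(k1 + 2k2 + 2k3 + k4).
t=0.000000, u=2.380000:
  k1 = f(0.000000, 2.380000) = 4.188800
  k2 = f(0.080000, 2.715104) = 4.858498
  k3 = f(0.080000, 2.768680) = 4.952791
  k4 = f(0.160000, 3.172447) = 5.742824
  u ← 2.380000 + (0.16/6)·(k1 + 2k2 + 2k3 + k4) = 3.168112
t=0.160000, u=3.168112:
  k1 = f(0.160000, 3.168112) = 5.735195
  k2 = f(0.240000, 3.626928) = 6.621095
  k3 = f(0.240000, 3.697800) = 6.745830
  k4 = f(0.320000, 4.247445) = 7.790070
  u ← 3.168112 + (0.16/6)·(k1 + 2k2 + 2k3 + k4) = 4.241688
u(0.32) ≈ 4.2417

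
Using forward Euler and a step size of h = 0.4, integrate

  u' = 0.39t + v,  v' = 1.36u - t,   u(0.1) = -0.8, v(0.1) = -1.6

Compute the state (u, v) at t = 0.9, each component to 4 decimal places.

-2.1765, -3.0501

Euler on (u,v): u_{n+1} = u_n + h·u', v_{n+1} = v_n + h·v'.
0.100000: (-0.800000, -1.600000); f=(-1.561000, -1.188000) → (-1.424400, -2.075200)
0.500000: (-1.424400, -2.075200); f=(-1.880200, -2.437184) → (-2.176480, -3.050074)
(u(0.9), v(0.9)) ≈ (-2.1765, -3.0501)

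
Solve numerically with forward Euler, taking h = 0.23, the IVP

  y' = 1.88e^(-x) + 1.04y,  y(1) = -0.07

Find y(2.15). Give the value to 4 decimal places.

0.7275

Euler: y_{n+1} = y_n + h·f(x_n, y_n).
x=1.000000, y=-0.070000: f=0.618813 → y ← -0.070000 + 0.23·0.618813 = 0.072327
x=1.230000, y=0.072327: f=0.624730 → y ← 0.072327 + 0.23·0.624730 = 0.216015
x=1.460000, y=0.216015: f=0.661260 → y ← 0.216015 + 0.23·0.661260 = 0.368105
x=1.690000, y=0.368105: f=0.729726 → y ← 0.368105 + 0.23·0.729726 = 0.535942
x=1.920000, y=0.535942: f=0.833000 → y ← 0.535942 + 0.23·0.833000 = 0.727532
y(2.15) ≈ 0.7275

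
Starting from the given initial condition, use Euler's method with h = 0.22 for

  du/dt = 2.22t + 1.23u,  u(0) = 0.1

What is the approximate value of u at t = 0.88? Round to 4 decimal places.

1.0295

Euler: u_{n+1} = u_n + h·f(t_n, u_n).
t=0.000000, u=0.100000: f=0.123000 → u ← 0.100000 + 0.22·0.123000 = 0.127060
t=0.220000, u=0.127060: f=0.644684 → u ← 0.127060 + 0.22·0.644684 = 0.268890
t=0.440000, u=0.268890: f=1.307535 → u ← 0.268890 + 0.22·1.307535 = 0.556548
t=0.660000, u=0.556548: f=2.149754 → u ← 0.556548 + 0.22·2.149754 = 1.029494
u(0.88) ≈ 1.0295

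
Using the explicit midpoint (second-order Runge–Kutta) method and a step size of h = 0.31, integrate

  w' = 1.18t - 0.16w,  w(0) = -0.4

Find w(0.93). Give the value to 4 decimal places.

Midpoint: k1 = f(t_n, w_n); k2 = f(t_n + h/2, w_n + (h/2)·k1); w_{n+1} = w_n + h·k2.
t=0.000000, w=-0.400000:
  k1 = f(0.000000, -0.400000) = 0.064000
  k2 = f(0.155000, -0.390080) = 0.245313
  w ← -0.400000 + 0.31·0.245313 = -0.323953
t=0.310000, w=-0.323953:
  k1 = f(0.310000, -0.323953) = 0.417632
  k2 = f(0.465000, -0.259220) = 0.590175
  w ← -0.323953 + 0.31·0.590175 = -0.140999
t=0.620000, w=-0.140999:
  k1 = f(0.620000, -0.140999) = 0.754160
  k2 = f(0.775000, -0.024104) = 0.918357
  w ← -0.140999 + 0.31·0.918357 = 0.143692
w(0.93) ≈ 0.1437

0.1437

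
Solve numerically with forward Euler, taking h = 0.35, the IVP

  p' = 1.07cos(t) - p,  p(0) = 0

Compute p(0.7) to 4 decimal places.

0.5952

Euler: p_{n+1} = p_n + h·f(t_n, p_n).
t=0.000000, p=0.000000: f=1.070000 → p ← 0.000000 + 0.35·1.070000 = 0.374500
t=0.350000, p=0.374500: f=0.630629 → p ← 0.374500 + 0.35·0.630629 = 0.595220
p(0.7) ≈ 0.5952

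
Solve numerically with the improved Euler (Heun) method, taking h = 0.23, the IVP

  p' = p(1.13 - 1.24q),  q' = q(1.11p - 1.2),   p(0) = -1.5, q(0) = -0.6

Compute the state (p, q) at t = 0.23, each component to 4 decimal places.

-2.1648, -0.3180

Heun on (p,q): k1 = f(t_n, state_n); k2 = f(t_n + h, state_n + h·k1); state_{n+1} = state_n + (h/2)·(k1 + k2).
0.000000: (-1.500000, -0.600000)
  k1 = (-2.811000, 1.719000)
  predictor → (-2.146530, -0.204630)
  k2 = (-2.970242, 0.733117)
  → (-2.164843, -0.318007)
(p(0.23), q(0.23)) ≈ (-2.1648, -0.3180)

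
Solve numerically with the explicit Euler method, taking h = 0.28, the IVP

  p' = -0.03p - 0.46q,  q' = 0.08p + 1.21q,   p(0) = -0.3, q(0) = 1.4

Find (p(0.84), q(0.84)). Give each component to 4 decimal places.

-1.0290, 3.3171

Euler on (p,q): p_{n+1} = p_n + h·p', q_{n+1} = q_n + h·q'.
0.000000: (-0.300000, 1.400000); f=(-0.635000, 1.670000) → (-0.477800, 1.867600)
0.280000: (-0.477800, 1.867600); f=(-0.844762, 2.221572) → (-0.714333, 2.489640)
0.560000: (-0.714333, 2.489640); f=(-1.123804, 2.955318) → (-1.028999, 3.317129)
(p(0.84), q(0.84)) ≈ (-1.0290, 3.3171)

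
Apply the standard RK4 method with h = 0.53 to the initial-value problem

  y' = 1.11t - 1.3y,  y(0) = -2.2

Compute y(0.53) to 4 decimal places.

RK4: k1 = f(t_n, y_n); k2 = f(t_n + h/2, y_n + (h/2)·k1); k3 = f(t_n + h/2, y_n + (h/2)·k2); k4 = f(t_n + h, y_n + h·k3); y_{n+1} = y_n + (h/6)·(k1 + 2k2 + 2k3 + k4).
t=0.000000, y=-2.200000:
  k1 = f(0.000000, -2.200000) = 2.860000
  k2 = f(0.265000, -1.442100) = 2.168880
  k3 = f(0.265000, -1.625247) = 2.406971
  k4 = f(0.530000, -0.924305) = 1.789897
  y ← -2.200000 + (0.53/6)·(k1 + 2k2 + 2k3 + k4) = -0.980859
y(0.53) ≈ -0.9809

-0.9809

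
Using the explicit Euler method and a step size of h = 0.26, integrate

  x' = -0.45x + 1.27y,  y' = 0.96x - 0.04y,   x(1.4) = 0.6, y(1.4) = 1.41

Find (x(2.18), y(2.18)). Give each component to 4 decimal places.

Euler on (x,y): x_{n+1} = x_n + h·x', y_{n+1} = y_n + h·y'.
1.400000: (0.600000, 1.410000); f=(1.520700, 0.519600) → (0.995382, 1.545096)
1.660000: (0.995382, 1.545096); f=(1.514350, 0.893763) → (1.389113, 1.777474)
1.920000: (1.389113, 1.777474); f=(1.632292, 1.262450) → (1.813509, 2.105711)
(x(2.18), y(2.18)) ≈ (1.8135, 2.1057)

1.8135, 2.1057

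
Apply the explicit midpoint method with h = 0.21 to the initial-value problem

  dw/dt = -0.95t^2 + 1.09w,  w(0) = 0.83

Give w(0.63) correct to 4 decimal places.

1.5524

Midpoint: k1 = f(t_n, w_n); k2 = f(t_n + h/2, w_n + (h/2)·k1); w_{n+1} = w_n + h·k2.
t=0.000000, w=0.830000:
  k1 = f(0.000000, 0.830000) = 0.904700
  k2 = f(0.105000, 0.924994) = 0.997769
  w ← 0.830000 + 0.21·0.997769 = 1.039532
t=0.210000, w=1.039532:
  k1 = f(0.210000, 1.039532) = 1.091194
  k2 = f(0.315000, 1.154107) = 1.163713
  w ← 1.039532 + 0.21·1.163713 = 1.283911
t=0.420000, w=1.283911:
  k1 = f(0.420000, 1.283911) = 1.231883
  k2 = f(0.525000, 1.413259) = 1.278609
  w ← 1.283911 + 0.21·1.278609 = 1.552419
w(0.63) ≈ 1.5524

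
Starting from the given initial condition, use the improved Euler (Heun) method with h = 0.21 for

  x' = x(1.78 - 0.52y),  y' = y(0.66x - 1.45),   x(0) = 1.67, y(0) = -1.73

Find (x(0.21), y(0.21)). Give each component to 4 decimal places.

2.8561, -1.7127

Heun on (x,y): k1 = f(s_n, state_n); k2 = f(s_n + h, state_n + h·k1); state_{n+1} = state_n + (h/2)·(k1 + k2).
0.000000: (1.670000, -1.730000)
  k1 = (4.474932, 0.601694)
  predictor → (2.609736, -1.603644)
  k2 = (6.821575, -0.436874)
  → (2.856133, -1.712694)
(x(0.21), y(0.21)) ≈ (2.8561, -1.7127)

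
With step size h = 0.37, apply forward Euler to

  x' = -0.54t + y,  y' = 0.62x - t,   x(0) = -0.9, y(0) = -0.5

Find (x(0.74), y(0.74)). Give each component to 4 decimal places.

-1.4203, -1.0923

Euler on (x,y): x_{n+1} = x_n + h·x', y_{n+1} = y_n + h·y'.
0.000000: (-0.900000, -0.500000); f=(-0.500000, -0.558000) → (-1.085000, -0.706460)
0.370000: (-1.085000, -0.706460); f=(-0.906260, -1.042700) → (-1.420316, -1.092259)
(x(0.74), y(0.74)) ≈ (-1.4203, -1.0923)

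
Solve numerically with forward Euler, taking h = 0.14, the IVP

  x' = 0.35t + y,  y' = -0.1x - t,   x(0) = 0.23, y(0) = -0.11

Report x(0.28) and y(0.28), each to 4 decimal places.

0.2056, -0.1358

Euler on (x,y): x_{n+1} = x_n + h·x', y_{n+1} = y_n + h·y'.
0.000000: (0.230000, -0.110000); f=(-0.110000, -0.023000) → (0.214600, -0.113220)
0.140000: (0.214600, -0.113220); f=(-0.064220, -0.161460) → (0.205609, -0.135824)
(x(0.28), y(0.28)) ≈ (0.2056, -0.1358)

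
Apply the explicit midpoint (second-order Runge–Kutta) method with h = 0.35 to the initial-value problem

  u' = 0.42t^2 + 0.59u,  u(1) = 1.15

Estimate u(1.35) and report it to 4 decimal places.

1.6301

Midpoint: k1 = f(t_n, u_n); k2 = f(t_n + h/2, u_n + (h/2)·k1); u_{n+1} = u_n + h·k2.
t=1.000000, u=1.150000:
  k1 = f(1.000000, 1.150000) = 1.098500
  k2 = f(1.175000, 1.342237) = 1.371783
  u ← 1.150000 + 0.35·1.371783 = 1.630124
u(1.35) ≈ 1.6301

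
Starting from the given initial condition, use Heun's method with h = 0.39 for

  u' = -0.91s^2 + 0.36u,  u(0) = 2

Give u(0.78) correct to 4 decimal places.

2.4764

Heun: k1 = f(s_n, u_n); k2 = f(s_n + h, u_n + h·k1); u_{n+1} = u_n + (h/2)·(k1 + k2).
s=0.000000, u=2.000000:
  k1 = f(0.000000, 2.000000) = 0.720000
  k2 = f(0.390000, 2.280800) = 0.682677
  u ← 2.000000 + (0.39/2)·(0.720000 + 0.682677) = 2.273522
s=0.390000, u=2.273522:
  k1 = f(0.390000, 2.273522) = 0.680057
  k2 = f(0.780000, 2.538744) = 0.360304
  u ← 2.273522 + (0.39/2)·(0.680057 + 0.360304) = 2.476392
u(0.78) ≈ 2.4764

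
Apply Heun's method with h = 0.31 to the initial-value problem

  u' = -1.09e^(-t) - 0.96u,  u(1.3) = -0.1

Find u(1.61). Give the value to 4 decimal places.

-0.1408

Heun: k1 = f(t_n, u_n); k2 = f(t_n + h, u_n + h·k1); u_{n+1} = u_n + (h/2)·(k1 + k2).
t=1.300000, u=-0.100000:
  k1 = f(1.300000, -0.100000) = -0.201060
  k2 = f(1.610000, -0.162328) = -0.062042
  u ← -0.100000 + (0.31/2)·(-0.201060 + (-0.062042)) = -0.140781
u(1.61) ≈ -0.1408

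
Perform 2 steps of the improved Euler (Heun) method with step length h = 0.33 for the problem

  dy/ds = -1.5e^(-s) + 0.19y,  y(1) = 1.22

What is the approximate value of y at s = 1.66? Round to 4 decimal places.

1.0936

Heun: k1 = f(s_n, y_n); k2 = f(s_n + h, y_n + h·k1); y_{n+1} = y_n + (h/2)·(k1 + k2).
s=1.000000, y=1.220000:
  k1 = f(1.000000, 1.220000) = -0.320019
  k2 = f(1.330000, 1.114394) = -0.184981
  y ← 1.220000 + (0.33/2)·(-0.320019 + (-0.184981)) = 1.136675
s=1.330000, y=1.136675:
  k1 = f(1.330000, 1.136675) = -0.180748
  k2 = f(1.660000, 1.077028) = -0.080573
  y ← 1.136675 + (0.33/2)·(-0.180748 + (-0.080573)) = 1.093557
y(1.66) ≈ 1.0936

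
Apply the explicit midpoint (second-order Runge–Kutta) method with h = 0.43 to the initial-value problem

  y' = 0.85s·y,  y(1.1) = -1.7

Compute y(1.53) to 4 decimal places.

Midpoint: k1 = f(s_n, y_n); k2 = f(s_n + h/2, y_n + (h/2)·k1); y_{n+1} = y_n + h·k2.
s=1.100000, y=-1.700000:
  k1 = f(1.100000, -1.700000) = -1.589500
  k2 = f(1.315000, -2.041742) = -2.282158
  y ← -1.700000 + 0.43·(-2.282158) = -2.681328
y(1.53) ≈ -2.6813

-2.6813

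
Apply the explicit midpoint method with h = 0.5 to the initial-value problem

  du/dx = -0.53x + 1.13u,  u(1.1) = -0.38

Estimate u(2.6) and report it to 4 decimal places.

-5.0902

Midpoint: k1 = f(x_n, u_n); k2 = f(x_n + h/2, u_n + (h/2)·k1); u_{n+1} = u_n + h·k2.
x=1.100000, u=-0.380000:
  k1 = f(1.100000, -0.380000) = -1.012400
  k2 = f(1.350000, -0.633100) = -1.430903
  u ← -0.380000 + 0.5·(-1.430903) = -1.095452
x=1.600000, u=-1.095452:
  k1 = f(1.600000, -1.095452) = -2.085860
  k2 = f(1.850000, -1.616917) = -2.807616
  u ← -1.095452 + 0.5·(-2.807616) = -2.499259
x=2.100000, u=-2.499259:
  k1 = f(2.100000, -2.499259) = -3.937163
  k2 = f(2.350000, -3.483550) = -5.181912
  u ← -2.499259 + 0.5·(-5.181912) = -5.090215
u(2.6) ≈ -5.0902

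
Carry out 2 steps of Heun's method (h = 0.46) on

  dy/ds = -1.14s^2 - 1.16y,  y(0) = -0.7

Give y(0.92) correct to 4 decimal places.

Heun: k1 = f(s_n, y_n); k2 = f(s_n + h, y_n + h·k1); y_{n+1} = y_n + (h/2)·(k1 + k2).
s=0.000000, y=-0.700000:
  k1 = f(0.000000, -0.700000) = 0.812000
  k2 = f(0.460000, -0.326480) = 0.137493
  y ← -0.700000 + (0.46/2)·(0.812000 + 0.137493) = -0.481617
s=0.460000, y=-0.481617:
  k1 = f(0.460000, -0.481617) = 0.317451
  k2 = f(0.920000, -0.335589) = -0.575613
  y ← -0.481617 + (0.46/2)·(0.317451 + (-0.575613)) = -0.540994
y(0.92) ≈ -0.5410

-0.5410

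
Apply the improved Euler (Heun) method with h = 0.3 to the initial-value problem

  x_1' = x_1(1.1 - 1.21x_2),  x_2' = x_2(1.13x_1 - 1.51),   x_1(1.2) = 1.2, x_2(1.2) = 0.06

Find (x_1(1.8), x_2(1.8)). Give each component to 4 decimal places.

Heun on (x_1,x_2): k1 = f(t_n, state_n); k2 = f(t_n + h, state_n + h·k1); state_{n+1} = state_n + (h/2)·(k1 + k2).
1.200000: (1.200000, 0.060000)
  k1 = (1.232880, -0.009240)
  predictor → (1.569864, 0.057228)
  k2 = (1.618144, 0.015105)
  → (1.627654, 0.060880)
1.500000: (1.627654, 0.060880)
  k1 = (1.670519, 0.020045)
  predictor → (2.128809, 0.066893)
  k2 = (2.169383, 0.059906)
  → (2.203639, 0.072872)
(x_1(1.8), x_2(1.8)) ≈ (2.2036, 0.0729)

2.2036, 0.0729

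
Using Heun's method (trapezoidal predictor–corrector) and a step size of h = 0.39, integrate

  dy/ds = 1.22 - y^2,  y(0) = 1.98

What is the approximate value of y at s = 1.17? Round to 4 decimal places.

Heun: k1 = f(s_n, y_n); k2 = f(s_n + h, y_n + h·k1); y_{n+1} = y_n + (h/2)·(k1 + k2).
s=0.000000, y=1.980000:
  k1 = f(0.000000, 1.980000) = -2.700400
  k2 = f(0.390000, 0.926844) = 0.360960
  y ← 1.980000 + (0.39/2)·(-2.700400 + 0.360960) = 1.523809
s=0.390000, y=1.523809:
  k1 = f(0.390000, 1.523809) = -1.101995
  k2 = f(0.780000, 1.094031) = 0.023095
  y ← 1.523809 + (0.39/2)·(-1.101995 + 0.023095) = 1.313424
s=0.780000, y=1.313424:
  k1 = f(0.780000, 1.313424) = -0.505082
  k2 = f(1.170000, 1.116442) = -0.026442
  y ← 1.313424 + (0.39/2)·(-0.505082 + (-0.026442)) = 1.209777
y(1.17) ≈ 1.2098

1.2098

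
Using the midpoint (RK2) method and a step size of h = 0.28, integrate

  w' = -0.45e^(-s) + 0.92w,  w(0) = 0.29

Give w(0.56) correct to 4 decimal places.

0.2258

Midpoint: k1 = f(s_n, w_n); k2 = f(s_n + h/2, w_n + (h/2)·k1); w_{n+1} = w_n + h·k2.
s=0.000000, w=0.290000:
  k1 = f(0.000000, 0.290000) = -0.183200
  k2 = f(0.140000, 0.264352) = -0.148007
  w ← 0.290000 + 0.28·(-0.148007) = 0.248558
s=0.280000, w=0.248558:
  k1 = f(0.280000, 0.248558) = -0.111429
  k2 = f(0.420000, 0.232958) = -0.081350
  w ← 0.248558 + 0.28·(-0.081350) = 0.225780
w(0.56) ≈ 0.2258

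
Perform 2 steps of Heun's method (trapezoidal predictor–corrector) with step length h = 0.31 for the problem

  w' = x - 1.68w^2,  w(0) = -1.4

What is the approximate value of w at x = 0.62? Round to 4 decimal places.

Heun: k1 = f(x_n, w_n); k2 = f(x_n + h, w_n + h·k1); w_{n+1} = w_n + (h/2)·(k1 + k2).
x=0.000000, w=-1.400000:
  k1 = f(0.000000, -1.400000) = -3.292800
  k2 = f(0.310000, -2.420768) = -9.534998
  w ← -1.400000 + (0.31/2)·(-3.292800 + (-9.534998)) = -3.388309
x=0.310000, w=-3.388309:
  k1 = f(0.310000, -3.388309) = -18.977468
  k2 = f(0.620000, -9.271324) = -143.788502
  w ← -3.388309 + (0.31/2)·(-18.977468 + (-143.788502)) = -28.617034
w(0.62) ≈ -28.6170

-28.6170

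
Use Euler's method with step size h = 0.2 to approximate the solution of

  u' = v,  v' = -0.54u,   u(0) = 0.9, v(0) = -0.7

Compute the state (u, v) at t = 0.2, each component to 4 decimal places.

Euler on (u,v): u_{n+1} = u_n + h·u', v_{n+1} = v_n + h·v'.
0.000000: (0.900000, -0.700000); f=(-0.700000, -0.486000) → (0.760000, -0.797200)
(u(0.2), v(0.2)) ≈ (0.7600, -0.7972)

0.7600, -0.7972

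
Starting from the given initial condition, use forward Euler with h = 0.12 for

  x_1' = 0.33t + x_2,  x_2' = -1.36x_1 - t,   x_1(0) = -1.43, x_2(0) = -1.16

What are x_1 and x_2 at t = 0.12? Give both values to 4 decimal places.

-1.5692, -0.9266

Euler on (x_1,x_2): x_1_{n+1} = x_1_n + h·x_1', x_2_{n+1} = x_2_n + h·x_2'.
0.000000: (-1.430000, -1.160000); f=(-1.160000, 1.944800) → (-1.569200, -0.926624)
(x_1(0.12), x_2(0.12)) ≈ (-1.5692, -0.9266)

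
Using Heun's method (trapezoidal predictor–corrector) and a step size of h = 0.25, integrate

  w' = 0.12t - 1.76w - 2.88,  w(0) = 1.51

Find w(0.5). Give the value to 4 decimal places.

Heun: k1 = f(t_n, w_n); k2 = f(t_n + h, w_n + h·k1); w_{n+1} = w_n + (h/2)·(k1 + k2).
t=0.000000, w=1.510000:
  k1 = f(0.000000, 1.510000) = -5.537600
  k2 = f(0.250000, 0.125600) = -3.071056
  w ← 1.510000 + (0.25/2)·(-5.537600 + (-3.071056)) = 0.433918
t=0.250000, w=0.433918:
  k1 = f(0.250000, 0.433918) = -3.613696
  k2 = f(0.500000, -0.469506) = -1.993670
  w ← 0.433918 + (0.25/2)·(-3.613696 + (-1.993670)) = -0.267003
w(0.5) ≈ -0.2670

-0.2670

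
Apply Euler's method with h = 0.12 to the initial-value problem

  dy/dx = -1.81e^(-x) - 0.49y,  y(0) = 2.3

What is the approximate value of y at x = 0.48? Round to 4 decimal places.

1.1408

Euler: y_{n+1} = y_n + h·f(x_n, y_n).
x=0.000000, y=2.300000: f=-2.937000 → y ← 2.300000 + 0.12·(-2.937000) = 1.947560
x=0.120000, y=1.947560: f=-2.559630 → y ← 1.947560 + 0.12·(-2.559630) = 1.640404
x=0.240000, y=1.640404: f=-2.227595 → y ← 1.640404 + 0.12·(-2.227595) = 1.373093
x=0.360000, y=1.373093: f=-1.935610 → y ← 1.373093 + 0.12·(-1.935610) = 1.140820
y(0.48) ≈ 1.1408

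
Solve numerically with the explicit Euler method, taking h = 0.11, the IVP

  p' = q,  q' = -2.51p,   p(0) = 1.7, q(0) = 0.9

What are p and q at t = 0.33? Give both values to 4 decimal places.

1.8391, -0.5759

Euler on (p,q): p_{n+1} = p_n + h·p', q_{n+1} = q_n + h·q'.
0.000000: (1.700000, 0.900000); f=(0.900000, -4.267000) → (1.799000, 0.430630)
0.110000: (1.799000, 0.430630); f=(0.430630, -4.515490) → (1.846369, -0.066074)
0.220000: (1.846369, -0.066074); f=(-0.066074, -4.634387) → (1.839101, -0.575856)
(p(0.33), q(0.33)) ≈ (1.8391, -0.5759)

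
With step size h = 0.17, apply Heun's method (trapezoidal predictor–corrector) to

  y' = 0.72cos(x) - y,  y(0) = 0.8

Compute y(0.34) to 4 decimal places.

0.7721

Heun: k1 = f(x_n, y_n); k2 = f(x_n + h, y_n + h·k1); y_{n+1} = y_n + (h/2)·(k1 + k2).
x=0.000000, y=0.800000:
  k1 = f(0.000000, 0.800000) = -0.080000
  k2 = f(0.170000, 0.786400) = -0.076779
  y ← 0.800000 + (0.17/2)·(-0.080000 + (-0.076779)) = 0.786674
x=0.170000, y=0.786674:
  k1 = f(0.170000, 0.786674) = -0.077053
  k2 = f(0.340000, 0.773575) = -0.094791
  y ← 0.786674 + (0.17/2)·(-0.077053 + (-0.094791)) = 0.772067
y(0.34) ≈ 0.7721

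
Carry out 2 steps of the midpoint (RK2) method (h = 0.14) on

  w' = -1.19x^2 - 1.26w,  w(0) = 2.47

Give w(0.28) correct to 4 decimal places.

1.7316

Midpoint: k1 = f(x_n, w_n); k2 = f(x_n + h/2, w_n + (h/2)·k1); w_{n+1} = w_n + h·k2.
x=0.000000, w=2.470000:
  k1 = f(0.000000, 2.470000) = -3.112200
  k2 = f(0.070000, 2.252146) = -2.843535
  w ← 2.470000 + 0.14·(-2.843535) = 2.071905
x=0.140000, w=2.071905:
  k1 = f(0.140000, 2.071905) = -2.633924
  k2 = f(0.210000, 1.887530) = -2.430767
  w ← 2.071905 + 0.14·(-2.430767) = 1.731598
w(0.28) ≈ 1.7316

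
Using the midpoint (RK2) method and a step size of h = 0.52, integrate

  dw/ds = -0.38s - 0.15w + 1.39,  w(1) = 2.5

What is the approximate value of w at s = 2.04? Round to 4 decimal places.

Midpoint: k1 = f(s_n, w_n); k2 = f(s_n + h/2, w_n + (h/2)·k1); w_{n+1} = w_n + h·k2.
s=1.000000, w=2.500000:
  k1 = f(1.000000, 2.500000) = 0.635000
  k2 = f(1.260000, 2.665100) = 0.511435
  w ← 2.500000 + 0.52·0.511435 = 2.765946
s=1.520000, w=2.765946:
  k1 = f(1.520000, 2.765946) = 0.397508
  k2 = f(1.780000, 2.869298) = 0.283205
  w ← 2.765946 + 0.52·0.283205 = 2.913213
w(2.04) ≈ 2.9132

2.9132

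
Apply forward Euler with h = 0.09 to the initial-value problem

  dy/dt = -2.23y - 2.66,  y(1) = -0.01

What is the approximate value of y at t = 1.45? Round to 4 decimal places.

-0.8069

Euler: y_{n+1} = y_n + h·f(t_n, y_n).
t=1.000000, y=-0.010000: f=-2.637700 → y ← -0.010000 + 0.09·(-2.637700) = -0.247393
t=1.090000, y=-0.247393: f=-2.108314 → y ← -0.247393 + 0.09·(-2.108314) = -0.437141
t=1.180000, y=-0.437141: f=-1.685175 → y ← -0.437141 + 0.09·(-1.685175) = -0.588807
t=1.270000, y=-0.588807: f=-1.346960 → y ← -0.588807 + 0.09·(-1.346960) = -0.710033
t=1.360000, y=-0.710033: f=-1.076625 → y ← -0.710033 + 0.09·(-1.076625) = -0.806930
y(1.45) ≈ -0.8069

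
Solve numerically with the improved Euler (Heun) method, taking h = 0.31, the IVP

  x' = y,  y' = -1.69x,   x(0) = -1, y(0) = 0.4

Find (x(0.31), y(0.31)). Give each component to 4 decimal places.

Heun on (x,y): k1 = f(s_n, state_n); k2 = f(s_n + h, state_n + h·k1); state_{n+1} = state_n + (h/2)·(k1 + k2).
0.000000: (-1.000000, 0.400000)
  k1 = (0.400000, 1.690000)
  predictor → (-0.876000, 0.923900)
  k2 = (0.923900, 1.480440)
  → (-0.794795, 0.891418)
(x(0.31), y(0.31)) ≈ (-0.7948, 0.8914)

-0.7948, 0.8914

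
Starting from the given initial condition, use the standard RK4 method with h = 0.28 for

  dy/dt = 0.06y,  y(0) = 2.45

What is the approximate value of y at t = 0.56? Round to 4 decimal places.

2.5337

RK4: k1 = f(t_n, y_n); k2 = f(t_n + h/2, y_n + (h/2)·k1); k3 = f(t_n + h/2, y_n + (h/2)·k2); k4 = f(t_n + h, y_n + h·k3); y_{n+1} = y_n + (h/6)·(k1 + 2k2 + 2k3 + k4).
t=0.000000, y=2.450000:
  k1 = f(0.000000, 2.450000) = 0.147000
  k2 = f(0.140000, 2.470580) = 0.148235
  k3 = f(0.140000, 2.470753) = 0.148245
  k4 = f(0.280000, 2.491509) = 0.149491
  y ← 2.450000 + (0.28/6)·(k1 + 2k2 + 2k3 + k4) = 2.491508
t=0.280000, y=2.491508:
  k1 = f(0.280000, 2.491508) = 0.149490
  k2 = f(0.420000, 2.512436) = 0.150746
  k3 = f(0.420000, 2.512612) = 0.150757
  k4 = f(0.560000, 2.533720) = 0.152023
  y ← 2.491508 + (0.28/6)·(k1 + 2k2 + 2k3 + k4) = 2.533719
y(0.56) ≈ 2.5337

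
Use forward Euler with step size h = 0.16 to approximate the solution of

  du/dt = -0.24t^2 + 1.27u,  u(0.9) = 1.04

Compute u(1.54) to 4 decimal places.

Euler: u_{n+1} = u_n + h·f(t_n, u_n).
t=0.900000, u=1.040000: f=1.126400 → u ← 1.040000 + 0.16·1.126400 = 1.220224
t=1.060000, u=1.220224: f=1.280020 → u ← 1.220224 + 0.16·1.280020 = 1.425027
t=1.220000, u=1.425027: f=1.452569 → u ← 1.425027 + 0.16·1.452569 = 1.657438
t=1.380000, u=1.657438: f=1.647891 → u ← 1.657438 + 0.16·1.647891 = 1.921101
u(1.54) ≈ 1.9211

1.9211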